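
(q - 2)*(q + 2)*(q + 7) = q^3 + 7*q^2 - 4*q - 28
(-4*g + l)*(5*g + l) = -20*g^2 + g*l + l^2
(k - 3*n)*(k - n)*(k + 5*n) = k^3 + k^2*n - 17*k*n^2 + 15*n^3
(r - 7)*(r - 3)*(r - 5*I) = r^3 - 10*r^2 - 5*I*r^2 + 21*r + 50*I*r - 105*I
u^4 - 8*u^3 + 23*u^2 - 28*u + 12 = (u - 3)*(u - 2)^2*(u - 1)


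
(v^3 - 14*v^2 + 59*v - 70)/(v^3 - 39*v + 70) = (v - 7)/(v + 7)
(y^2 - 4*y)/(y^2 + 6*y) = (y - 4)/(y + 6)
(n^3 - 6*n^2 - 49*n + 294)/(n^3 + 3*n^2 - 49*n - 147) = (n - 6)/(n + 3)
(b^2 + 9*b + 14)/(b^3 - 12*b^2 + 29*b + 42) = (b^2 + 9*b + 14)/(b^3 - 12*b^2 + 29*b + 42)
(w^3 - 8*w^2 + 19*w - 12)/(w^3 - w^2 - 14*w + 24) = (w^2 - 5*w + 4)/(w^2 + 2*w - 8)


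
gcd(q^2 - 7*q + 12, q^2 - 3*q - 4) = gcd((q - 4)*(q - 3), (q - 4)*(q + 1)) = q - 4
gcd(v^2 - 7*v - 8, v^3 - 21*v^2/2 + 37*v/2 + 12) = v - 8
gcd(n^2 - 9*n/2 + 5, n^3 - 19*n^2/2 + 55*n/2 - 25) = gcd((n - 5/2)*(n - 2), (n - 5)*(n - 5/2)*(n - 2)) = n^2 - 9*n/2 + 5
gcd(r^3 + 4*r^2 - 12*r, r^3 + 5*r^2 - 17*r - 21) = 1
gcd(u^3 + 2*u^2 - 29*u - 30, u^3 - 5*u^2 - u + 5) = u^2 - 4*u - 5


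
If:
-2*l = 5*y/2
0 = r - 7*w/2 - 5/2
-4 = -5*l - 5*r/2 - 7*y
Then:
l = -5*y/4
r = 8/5 - 3*y/10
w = -3*y/35 - 9/35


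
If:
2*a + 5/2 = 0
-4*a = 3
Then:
No Solution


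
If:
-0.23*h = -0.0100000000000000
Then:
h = 0.04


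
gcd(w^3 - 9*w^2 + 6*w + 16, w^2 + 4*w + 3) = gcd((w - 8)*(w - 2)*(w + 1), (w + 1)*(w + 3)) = w + 1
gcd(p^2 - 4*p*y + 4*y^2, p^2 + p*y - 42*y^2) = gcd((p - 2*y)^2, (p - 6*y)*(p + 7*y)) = 1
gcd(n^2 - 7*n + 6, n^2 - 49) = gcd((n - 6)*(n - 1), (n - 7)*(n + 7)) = 1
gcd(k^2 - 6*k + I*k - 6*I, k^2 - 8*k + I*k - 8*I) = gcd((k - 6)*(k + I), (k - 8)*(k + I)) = k + I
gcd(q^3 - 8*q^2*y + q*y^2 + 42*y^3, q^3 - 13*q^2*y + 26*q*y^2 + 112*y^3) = -q^2 + 5*q*y + 14*y^2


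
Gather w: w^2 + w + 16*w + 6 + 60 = w^2 + 17*w + 66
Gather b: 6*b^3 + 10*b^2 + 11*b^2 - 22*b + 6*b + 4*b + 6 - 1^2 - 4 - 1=6*b^3 + 21*b^2 - 12*b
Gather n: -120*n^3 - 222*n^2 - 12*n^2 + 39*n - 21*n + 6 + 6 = -120*n^3 - 234*n^2 + 18*n + 12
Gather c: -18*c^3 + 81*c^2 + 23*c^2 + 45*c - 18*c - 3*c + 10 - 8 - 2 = -18*c^3 + 104*c^2 + 24*c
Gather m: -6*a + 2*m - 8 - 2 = -6*a + 2*m - 10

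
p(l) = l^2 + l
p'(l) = 2*l + 1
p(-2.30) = 2.99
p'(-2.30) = -3.60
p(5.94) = 41.22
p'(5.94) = 12.88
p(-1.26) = 0.33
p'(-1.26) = -1.52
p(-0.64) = -0.23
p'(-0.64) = -0.28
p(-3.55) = 9.05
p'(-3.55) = -6.10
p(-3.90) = 11.31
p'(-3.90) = -6.80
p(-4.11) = 12.78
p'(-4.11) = -7.22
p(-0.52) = -0.25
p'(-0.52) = -0.04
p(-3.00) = 6.00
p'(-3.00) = -5.00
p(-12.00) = 132.00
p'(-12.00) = -23.00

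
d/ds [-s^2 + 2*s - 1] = 2 - 2*s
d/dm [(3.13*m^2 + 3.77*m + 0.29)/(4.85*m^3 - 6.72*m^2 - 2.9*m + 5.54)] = (-15.1805*m^4 - 36.569*m^3 + 12.0379*m^2 + 38.578*m + 21.7268)/(23.5225*m^6 - 65.184*m^5 + 17.0284*m^4 + 92.714*m^3 - 66.0476*m^2 - 32.132*m + 30.6916)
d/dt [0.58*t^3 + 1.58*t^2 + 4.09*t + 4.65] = 1.74*t^2 + 3.16*t + 4.09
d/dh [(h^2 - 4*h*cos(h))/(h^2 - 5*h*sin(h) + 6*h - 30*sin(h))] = (4*h^3*sin(h) + 5*h^3*cos(h) + 19*h^2*sin(h) + 34*h^2*cos(h) - 14*h^2 - 60*h*sin(h) - 120*h + 60*sin(2*h))/((h + 6)^2*(h - 5*sin(h))^2)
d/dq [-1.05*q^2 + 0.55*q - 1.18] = 0.55 - 2.1*q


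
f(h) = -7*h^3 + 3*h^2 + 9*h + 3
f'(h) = -21*h^2 + 6*h + 9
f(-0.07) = 2.39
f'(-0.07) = 8.48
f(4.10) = -392.12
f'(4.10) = -319.41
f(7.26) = -2452.14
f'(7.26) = -1054.30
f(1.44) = 1.28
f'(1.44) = -25.91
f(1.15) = 6.67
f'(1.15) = -11.87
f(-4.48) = 652.30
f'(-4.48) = -439.36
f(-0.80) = 1.30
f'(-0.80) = -9.24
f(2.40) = -54.89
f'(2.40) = -97.56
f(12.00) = -11553.00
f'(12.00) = -2943.00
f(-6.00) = 1569.00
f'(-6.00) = -783.00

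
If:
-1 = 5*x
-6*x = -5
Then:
No Solution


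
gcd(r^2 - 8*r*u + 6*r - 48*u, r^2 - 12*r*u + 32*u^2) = r - 8*u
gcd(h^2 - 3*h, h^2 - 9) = h - 3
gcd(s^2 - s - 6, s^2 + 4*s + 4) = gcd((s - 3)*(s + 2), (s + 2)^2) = s + 2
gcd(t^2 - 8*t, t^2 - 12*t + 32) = t - 8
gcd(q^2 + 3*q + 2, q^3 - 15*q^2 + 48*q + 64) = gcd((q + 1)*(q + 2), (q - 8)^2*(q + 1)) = q + 1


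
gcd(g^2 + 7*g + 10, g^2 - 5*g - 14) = g + 2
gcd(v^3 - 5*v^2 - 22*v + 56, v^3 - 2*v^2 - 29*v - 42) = v - 7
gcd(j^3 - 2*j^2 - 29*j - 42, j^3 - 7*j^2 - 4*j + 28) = j^2 - 5*j - 14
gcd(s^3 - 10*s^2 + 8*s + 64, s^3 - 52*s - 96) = s^2 - 6*s - 16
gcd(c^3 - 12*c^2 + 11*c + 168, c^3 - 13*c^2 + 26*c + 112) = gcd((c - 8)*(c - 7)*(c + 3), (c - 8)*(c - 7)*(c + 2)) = c^2 - 15*c + 56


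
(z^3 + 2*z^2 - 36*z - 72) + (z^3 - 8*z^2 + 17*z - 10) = 2*z^3 - 6*z^2 - 19*z - 82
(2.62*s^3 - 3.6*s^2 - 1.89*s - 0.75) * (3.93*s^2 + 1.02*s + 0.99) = 10.2966*s^5 - 11.4756*s^4 - 8.5059*s^3 - 8.4393*s^2 - 2.6361*s - 0.7425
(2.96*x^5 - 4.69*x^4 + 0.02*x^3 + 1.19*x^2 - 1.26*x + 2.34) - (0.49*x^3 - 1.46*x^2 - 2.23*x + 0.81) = 2.96*x^5 - 4.69*x^4 - 0.47*x^3 + 2.65*x^2 + 0.97*x + 1.53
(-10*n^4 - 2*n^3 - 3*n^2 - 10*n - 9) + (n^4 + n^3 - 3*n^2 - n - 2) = -9*n^4 - n^3 - 6*n^2 - 11*n - 11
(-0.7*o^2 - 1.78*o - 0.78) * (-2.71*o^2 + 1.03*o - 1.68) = 1.897*o^4 + 4.1028*o^3 + 1.4564*o^2 + 2.187*o + 1.3104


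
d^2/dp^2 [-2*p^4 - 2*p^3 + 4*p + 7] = 12*p*(-2*p - 1)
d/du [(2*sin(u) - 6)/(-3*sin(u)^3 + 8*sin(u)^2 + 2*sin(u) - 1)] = 2*(6*sin(u)^3 - 35*sin(u)^2 + 48*sin(u) + 5)*cos(u)/(3*sin(u)^3 - 8*sin(u)^2 - 2*sin(u) + 1)^2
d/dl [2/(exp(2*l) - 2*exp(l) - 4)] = 4*(1 - exp(l))*exp(l)/(-exp(2*l) + 2*exp(l) + 4)^2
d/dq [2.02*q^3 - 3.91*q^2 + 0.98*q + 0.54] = 6.06*q^2 - 7.82*q + 0.98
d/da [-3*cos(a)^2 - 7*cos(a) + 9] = (6*cos(a) + 7)*sin(a)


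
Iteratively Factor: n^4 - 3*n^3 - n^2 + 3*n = (n)*(n^3 - 3*n^2 - n + 3) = n*(n - 1)*(n^2 - 2*n - 3) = n*(n - 3)*(n - 1)*(n + 1)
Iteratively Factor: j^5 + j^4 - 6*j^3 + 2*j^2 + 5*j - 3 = (j - 1)*(j^4 + 2*j^3 - 4*j^2 - 2*j + 3) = (j - 1)^2*(j^3 + 3*j^2 - j - 3) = (j - 1)^2*(j + 1)*(j^2 + 2*j - 3) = (j - 1)^3*(j + 1)*(j + 3)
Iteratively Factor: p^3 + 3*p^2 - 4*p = (p)*(p^2 + 3*p - 4) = p*(p - 1)*(p + 4)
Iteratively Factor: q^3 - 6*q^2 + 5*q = (q - 5)*(q^2 - q) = q*(q - 5)*(q - 1)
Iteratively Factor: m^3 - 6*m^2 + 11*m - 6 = (m - 3)*(m^2 - 3*m + 2) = (m - 3)*(m - 2)*(m - 1)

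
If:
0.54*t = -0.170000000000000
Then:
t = -0.31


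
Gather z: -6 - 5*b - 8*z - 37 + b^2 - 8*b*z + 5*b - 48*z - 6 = b^2 + z*(-8*b - 56) - 49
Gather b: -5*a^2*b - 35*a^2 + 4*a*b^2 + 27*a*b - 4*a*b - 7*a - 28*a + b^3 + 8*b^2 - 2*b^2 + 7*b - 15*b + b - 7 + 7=-35*a^2 - 35*a + b^3 + b^2*(4*a + 6) + b*(-5*a^2 + 23*a - 7)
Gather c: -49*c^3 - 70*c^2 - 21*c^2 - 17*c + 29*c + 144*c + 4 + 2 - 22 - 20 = -49*c^3 - 91*c^2 + 156*c - 36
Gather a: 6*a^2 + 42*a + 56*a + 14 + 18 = 6*a^2 + 98*a + 32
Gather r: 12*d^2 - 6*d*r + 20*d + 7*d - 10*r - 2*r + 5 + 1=12*d^2 + 27*d + r*(-6*d - 12) + 6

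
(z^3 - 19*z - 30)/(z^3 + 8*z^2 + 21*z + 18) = (z - 5)/(z + 3)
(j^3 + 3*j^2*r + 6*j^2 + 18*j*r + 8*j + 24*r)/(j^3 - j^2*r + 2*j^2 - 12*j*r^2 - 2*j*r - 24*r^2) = (-j - 4)/(-j + 4*r)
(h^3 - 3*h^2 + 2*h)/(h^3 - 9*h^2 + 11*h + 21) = h*(h^2 - 3*h + 2)/(h^3 - 9*h^2 + 11*h + 21)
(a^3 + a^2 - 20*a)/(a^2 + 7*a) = (a^2 + a - 20)/(a + 7)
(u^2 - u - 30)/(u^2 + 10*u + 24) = (u^2 - u - 30)/(u^2 + 10*u + 24)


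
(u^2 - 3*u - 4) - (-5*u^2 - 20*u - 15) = 6*u^2 + 17*u + 11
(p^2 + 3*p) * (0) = 0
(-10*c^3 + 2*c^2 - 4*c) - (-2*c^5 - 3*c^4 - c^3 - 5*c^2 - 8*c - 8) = 2*c^5 + 3*c^4 - 9*c^3 + 7*c^2 + 4*c + 8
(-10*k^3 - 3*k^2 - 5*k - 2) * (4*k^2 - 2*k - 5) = -40*k^5 + 8*k^4 + 36*k^3 + 17*k^2 + 29*k + 10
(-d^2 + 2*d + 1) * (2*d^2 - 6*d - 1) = -2*d^4 + 10*d^3 - 9*d^2 - 8*d - 1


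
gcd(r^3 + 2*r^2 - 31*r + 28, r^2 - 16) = r - 4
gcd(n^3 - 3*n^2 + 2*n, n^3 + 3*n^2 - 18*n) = n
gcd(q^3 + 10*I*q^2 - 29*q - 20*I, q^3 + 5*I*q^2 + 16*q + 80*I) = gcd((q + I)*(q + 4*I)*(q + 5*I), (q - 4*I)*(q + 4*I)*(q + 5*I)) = q^2 + 9*I*q - 20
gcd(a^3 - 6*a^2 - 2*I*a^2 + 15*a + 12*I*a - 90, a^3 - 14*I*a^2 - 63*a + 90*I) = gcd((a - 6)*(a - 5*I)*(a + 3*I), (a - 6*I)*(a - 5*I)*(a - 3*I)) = a - 5*I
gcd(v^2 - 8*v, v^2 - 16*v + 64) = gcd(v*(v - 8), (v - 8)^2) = v - 8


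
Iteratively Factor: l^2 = (l)*(l)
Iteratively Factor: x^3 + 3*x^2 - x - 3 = (x - 1)*(x^2 + 4*x + 3) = (x - 1)*(x + 3)*(x + 1)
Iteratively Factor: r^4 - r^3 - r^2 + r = (r - 1)*(r^3 - r) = (r - 1)^2*(r^2 + r) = r*(r - 1)^2*(r + 1)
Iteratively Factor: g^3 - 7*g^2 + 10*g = (g - 2)*(g^2 - 5*g) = (g - 5)*(g - 2)*(g)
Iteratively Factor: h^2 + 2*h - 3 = (h + 3)*(h - 1)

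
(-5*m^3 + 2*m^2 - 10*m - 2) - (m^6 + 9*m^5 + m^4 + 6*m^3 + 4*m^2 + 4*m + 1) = -m^6 - 9*m^5 - m^4 - 11*m^3 - 2*m^2 - 14*m - 3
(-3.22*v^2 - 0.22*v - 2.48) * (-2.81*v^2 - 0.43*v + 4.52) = 9.0482*v^4 + 2.0028*v^3 - 7.491*v^2 + 0.0720000000000001*v - 11.2096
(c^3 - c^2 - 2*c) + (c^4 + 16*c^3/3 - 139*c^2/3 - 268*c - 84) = c^4 + 19*c^3/3 - 142*c^2/3 - 270*c - 84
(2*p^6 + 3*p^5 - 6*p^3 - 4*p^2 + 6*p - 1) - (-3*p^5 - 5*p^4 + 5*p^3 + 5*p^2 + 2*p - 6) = 2*p^6 + 6*p^5 + 5*p^4 - 11*p^3 - 9*p^2 + 4*p + 5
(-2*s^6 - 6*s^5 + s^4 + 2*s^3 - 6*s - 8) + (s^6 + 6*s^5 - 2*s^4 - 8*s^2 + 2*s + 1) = -s^6 - s^4 + 2*s^3 - 8*s^2 - 4*s - 7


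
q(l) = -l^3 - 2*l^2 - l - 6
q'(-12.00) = -385.00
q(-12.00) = 1446.00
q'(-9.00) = -208.00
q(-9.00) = 570.00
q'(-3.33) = -20.95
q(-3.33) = 12.08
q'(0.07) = -1.29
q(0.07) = -6.08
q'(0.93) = -7.31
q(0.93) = -9.46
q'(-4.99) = -55.74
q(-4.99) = 73.44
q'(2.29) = -25.89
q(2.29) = -30.79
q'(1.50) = -13.75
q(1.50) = -15.38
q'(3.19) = -44.29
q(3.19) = -62.00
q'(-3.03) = -16.42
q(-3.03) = 6.49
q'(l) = -3*l^2 - 4*l - 1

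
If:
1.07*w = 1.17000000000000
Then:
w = 1.09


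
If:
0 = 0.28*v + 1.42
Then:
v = -5.07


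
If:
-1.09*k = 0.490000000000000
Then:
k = -0.45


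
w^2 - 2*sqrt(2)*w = w*(w - 2*sqrt(2))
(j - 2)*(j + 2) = j^2 - 4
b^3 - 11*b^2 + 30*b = b*(b - 6)*(b - 5)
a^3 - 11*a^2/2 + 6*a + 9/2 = (a - 3)^2*(a + 1/2)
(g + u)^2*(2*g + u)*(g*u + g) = 2*g^4*u + 2*g^4 + 5*g^3*u^2 + 5*g^3*u + 4*g^2*u^3 + 4*g^2*u^2 + g*u^4 + g*u^3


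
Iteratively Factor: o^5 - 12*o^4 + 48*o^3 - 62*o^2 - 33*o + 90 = (o - 3)*(o^4 - 9*o^3 + 21*o^2 + o - 30) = (o - 5)*(o - 3)*(o^3 - 4*o^2 + o + 6) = (o - 5)*(o - 3)*(o - 2)*(o^2 - 2*o - 3) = (o - 5)*(o - 3)^2*(o - 2)*(o + 1)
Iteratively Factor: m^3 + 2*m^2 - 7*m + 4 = (m + 4)*(m^2 - 2*m + 1) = (m - 1)*(m + 4)*(m - 1)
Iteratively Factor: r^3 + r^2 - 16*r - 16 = (r + 4)*(r^2 - 3*r - 4) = (r + 1)*(r + 4)*(r - 4)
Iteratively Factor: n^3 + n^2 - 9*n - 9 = (n - 3)*(n^2 + 4*n + 3) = (n - 3)*(n + 1)*(n + 3)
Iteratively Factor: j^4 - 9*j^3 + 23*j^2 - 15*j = (j)*(j^3 - 9*j^2 + 23*j - 15) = j*(j - 3)*(j^2 - 6*j + 5) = j*(j - 5)*(j - 3)*(j - 1)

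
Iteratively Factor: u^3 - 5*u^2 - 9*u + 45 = (u + 3)*(u^2 - 8*u + 15) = (u - 3)*(u + 3)*(u - 5)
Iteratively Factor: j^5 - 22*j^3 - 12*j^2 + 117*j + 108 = (j + 3)*(j^4 - 3*j^3 - 13*j^2 + 27*j + 36) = (j + 1)*(j + 3)*(j^3 - 4*j^2 - 9*j + 36) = (j + 1)*(j + 3)^2*(j^2 - 7*j + 12) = (j - 3)*(j + 1)*(j + 3)^2*(j - 4)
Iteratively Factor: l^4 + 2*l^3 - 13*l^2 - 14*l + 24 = (l - 1)*(l^3 + 3*l^2 - 10*l - 24) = (l - 1)*(l + 2)*(l^2 + l - 12) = (l - 1)*(l + 2)*(l + 4)*(l - 3)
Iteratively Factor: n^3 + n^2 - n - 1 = (n + 1)*(n^2 - 1) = (n + 1)^2*(n - 1)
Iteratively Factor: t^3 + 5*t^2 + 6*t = (t)*(t^2 + 5*t + 6) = t*(t + 2)*(t + 3)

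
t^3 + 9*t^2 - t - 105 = (t - 3)*(t + 5)*(t + 7)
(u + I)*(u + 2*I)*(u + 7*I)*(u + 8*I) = u^4 + 18*I*u^3 - 103*u^2 - 198*I*u + 112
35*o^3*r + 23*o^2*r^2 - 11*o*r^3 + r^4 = r*(-7*o + r)*(-5*o + r)*(o + r)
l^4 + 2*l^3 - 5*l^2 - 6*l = l*(l - 2)*(l + 1)*(l + 3)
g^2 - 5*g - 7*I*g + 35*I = (g - 5)*(g - 7*I)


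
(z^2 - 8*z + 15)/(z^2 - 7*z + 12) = (z - 5)/(z - 4)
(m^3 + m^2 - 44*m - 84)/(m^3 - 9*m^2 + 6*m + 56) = (m + 6)/(m - 4)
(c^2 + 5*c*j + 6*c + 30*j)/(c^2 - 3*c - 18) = (c^2 + 5*c*j + 6*c + 30*j)/(c^2 - 3*c - 18)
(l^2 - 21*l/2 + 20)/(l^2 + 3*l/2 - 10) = (l - 8)/(l + 4)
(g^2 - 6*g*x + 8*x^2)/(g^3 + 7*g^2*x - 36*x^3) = (g - 4*x)/(g^2 + 9*g*x + 18*x^2)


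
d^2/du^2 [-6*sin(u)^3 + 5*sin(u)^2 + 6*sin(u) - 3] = 54*sin(u)^3 - 20*sin(u)^2 - 42*sin(u) + 10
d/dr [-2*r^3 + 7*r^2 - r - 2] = -6*r^2 + 14*r - 1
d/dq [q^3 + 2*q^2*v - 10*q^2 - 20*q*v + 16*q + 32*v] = 3*q^2 + 4*q*v - 20*q - 20*v + 16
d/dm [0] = 0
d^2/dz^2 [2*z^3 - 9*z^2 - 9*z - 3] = 12*z - 18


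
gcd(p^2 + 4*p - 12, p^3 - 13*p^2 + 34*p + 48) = 1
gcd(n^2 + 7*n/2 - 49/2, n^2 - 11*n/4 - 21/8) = n - 7/2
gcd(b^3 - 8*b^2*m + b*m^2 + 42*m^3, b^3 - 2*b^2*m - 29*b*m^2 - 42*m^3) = b^2 - 5*b*m - 14*m^2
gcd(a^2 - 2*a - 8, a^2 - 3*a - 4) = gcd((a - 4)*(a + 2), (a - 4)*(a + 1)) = a - 4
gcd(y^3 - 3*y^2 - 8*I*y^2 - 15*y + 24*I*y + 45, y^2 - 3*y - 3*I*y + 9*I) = y^2 + y*(-3 - 3*I) + 9*I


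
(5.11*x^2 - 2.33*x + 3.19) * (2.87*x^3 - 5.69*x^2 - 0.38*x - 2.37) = 14.6657*x^5 - 35.763*x^4 + 20.4712*x^3 - 29.3764*x^2 + 4.3099*x - 7.5603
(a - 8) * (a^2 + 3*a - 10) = a^3 - 5*a^2 - 34*a + 80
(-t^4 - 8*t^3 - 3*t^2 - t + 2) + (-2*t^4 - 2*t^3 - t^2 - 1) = -3*t^4 - 10*t^3 - 4*t^2 - t + 1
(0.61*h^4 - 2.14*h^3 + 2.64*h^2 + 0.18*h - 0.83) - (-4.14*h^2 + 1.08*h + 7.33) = 0.61*h^4 - 2.14*h^3 + 6.78*h^2 - 0.9*h - 8.16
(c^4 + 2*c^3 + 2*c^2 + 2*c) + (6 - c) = c^4 + 2*c^3 + 2*c^2 + c + 6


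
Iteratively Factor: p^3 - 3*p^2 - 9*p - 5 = (p - 5)*(p^2 + 2*p + 1) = (p - 5)*(p + 1)*(p + 1)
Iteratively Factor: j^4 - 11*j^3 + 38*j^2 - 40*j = (j - 5)*(j^3 - 6*j^2 + 8*j) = j*(j - 5)*(j^2 - 6*j + 8) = j*(j - 5)*(j - 2)*(j - 4)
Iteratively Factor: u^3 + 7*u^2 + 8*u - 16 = (u - 1)*(u^2 + 8*u + 16) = (u - 1)*(u + 4)*(u + 4)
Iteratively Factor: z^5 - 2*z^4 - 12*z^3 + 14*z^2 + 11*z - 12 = (z + 1)*(z^4 - 3*z^3 - 9*z^2 + 23*z - 12) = (z + 1)*(z + 3)*(z^3 - 6*z^2 + 9*z - 4) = (z - 1)*(z + 1)*(z + 3)*(z^2 - 5*z + 4) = (z - 1)^2*(z + 1)*(z + 3)*(z - 4)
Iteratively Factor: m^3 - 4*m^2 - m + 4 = (m - 1)*(m^2 - 3*m - 4) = (m - 4)*(m - 1)*(m + 1)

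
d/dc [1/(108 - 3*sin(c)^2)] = 2*sin(c)*cos(c)/(3*(sin(c)^2 - 36)^2)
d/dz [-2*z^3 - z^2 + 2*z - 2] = -6*z^2 - 2*z + 2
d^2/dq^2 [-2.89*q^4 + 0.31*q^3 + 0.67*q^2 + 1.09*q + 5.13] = -34.68*q^2 + 1.86*q + 1.34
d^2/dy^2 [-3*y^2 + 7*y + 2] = -6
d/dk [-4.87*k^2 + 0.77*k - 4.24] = 0.77 - 9.74*k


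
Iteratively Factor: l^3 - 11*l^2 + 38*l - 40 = (l - 4)*(l^2 - 7*l + 10) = (l - 5)*(l - 4)*(l - 2)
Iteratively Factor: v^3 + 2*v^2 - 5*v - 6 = (v + 1)*(v^2 + v - 6) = (v + 1)*(v + 3)*(v - 2)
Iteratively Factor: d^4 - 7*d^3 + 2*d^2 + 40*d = (d)*(d^3 - 7*d^2 + 2*d + 40) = d*(d + 2)*(d^2 - 9*d + 20) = d*(d - 5)*(d + 2)*(d - 4)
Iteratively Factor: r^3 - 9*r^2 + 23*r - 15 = (r - 1)*(r^2 - 8*r + 15) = (r - 3)*(r - 1)*(r - 5)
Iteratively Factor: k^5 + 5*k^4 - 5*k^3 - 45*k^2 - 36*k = (k + 1)*(k^4 + 4*k^3 - 9*k^2 - 36*k) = (k + 1)*(k + 4)*(k^3 - 9*k) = (k + 1)*(k + 3)*(k + 4)*(k^2 - 3*k) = k*(k + 1)*(k + 3)*(k + 4)*(k - 3)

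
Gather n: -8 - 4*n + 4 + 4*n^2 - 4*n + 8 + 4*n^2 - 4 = 8*n^2 - 8*n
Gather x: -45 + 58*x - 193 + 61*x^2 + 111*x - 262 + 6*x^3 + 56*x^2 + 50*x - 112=6*x^3 + 117*x^2 + 219*x - 612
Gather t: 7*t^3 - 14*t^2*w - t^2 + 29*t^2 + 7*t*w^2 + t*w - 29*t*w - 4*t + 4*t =7*t^3 + t^2*(28 - 14*w) + t*(7*w^2 - 28*w)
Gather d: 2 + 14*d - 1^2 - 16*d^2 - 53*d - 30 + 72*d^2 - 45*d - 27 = 56*d^2 - 84*d - 56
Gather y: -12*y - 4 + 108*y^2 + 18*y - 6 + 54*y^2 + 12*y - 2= 162*y^2 + 18*y - 12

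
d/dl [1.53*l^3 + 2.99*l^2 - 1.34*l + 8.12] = 4.59*l^2 + 5.98*l - 1.34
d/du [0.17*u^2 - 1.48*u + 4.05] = 0.34*u - 1.48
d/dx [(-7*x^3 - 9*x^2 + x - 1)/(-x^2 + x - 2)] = (7*x^4 - 14*x^3 + 34*x^2 + 34*x - 1)/(x^4 - 2*x^3 + 5*x^2 - 4*x + 4)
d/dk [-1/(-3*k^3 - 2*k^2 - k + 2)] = (-9*k^2 - 4*k - 1)/(3*k^3 + 2*k^2 + k - 2)^2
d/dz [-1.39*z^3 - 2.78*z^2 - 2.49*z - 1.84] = -4.17*z^2 - 5.56*z - 2.49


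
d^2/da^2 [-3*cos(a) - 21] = 3*cos(a)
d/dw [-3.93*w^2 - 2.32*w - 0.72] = -7.86*w - 2.32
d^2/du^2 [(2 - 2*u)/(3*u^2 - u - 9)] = 4*((u - 1)*(6*u - 1)^2 + (9*u - 4)*(-3*u^2 + u + 9))/(-3*u^2 + u + 9)^3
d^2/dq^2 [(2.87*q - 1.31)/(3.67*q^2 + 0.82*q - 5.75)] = ((4.9086 - 63.1974*q)*(3.67*q^2 + 0.82*q - 5.75) + (2.87*q - 1.31)*(7.34*q + 0.82)*(14.68*q + 1.64))/(3.67*q^2 + 0.82*q - 5.75)^3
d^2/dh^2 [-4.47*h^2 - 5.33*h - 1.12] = -8.94000000000000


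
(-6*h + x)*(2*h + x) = -12*h^2 - 4*h*x + x^2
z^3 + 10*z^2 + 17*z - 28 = (z - 1)*(z + 4)*(z + 7)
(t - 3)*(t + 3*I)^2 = t^3 - 3*t^2 + 6*I*t^2 - 9*t - 18*I*t + 27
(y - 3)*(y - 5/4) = y^2 - 17*y/4 + 15/4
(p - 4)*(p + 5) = p^2 + p - 20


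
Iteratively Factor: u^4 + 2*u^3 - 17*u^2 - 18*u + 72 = (u + 4)*(u^3 - 2*u^2 - 9*u + 18) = (u - 3)*(u + 4)*(u^2 + u - 6) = (u - 3)*(u - 2)*(u + 4)*(u + 3)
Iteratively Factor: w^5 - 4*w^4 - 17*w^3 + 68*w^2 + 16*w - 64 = (w - 4)*(w^4 - 17*w^2 + 16) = (w - 4)*(w + 1)*(w^3 - w^2 - 16*w + 16) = (w - 4)^2*(w + 1)*(w^2 + 3*w - 4) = (w - 4)^2*(w + 1)*(w + 4)*(w - 1)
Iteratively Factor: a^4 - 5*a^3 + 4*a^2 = (a)*(a^3 - 5*a^2 + 4*a) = a^2*(a^2 - 5*a + 4) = a^2*(a - 4)*(a - 1)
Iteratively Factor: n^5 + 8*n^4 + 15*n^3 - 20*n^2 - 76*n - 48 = (n + 3)*(n^4 + 5*n^3 - 20*n - 16) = (n - 2)*(n + 3)*(n^3 + 7*n^2 + 14*n + 8) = (n - 2)*(n + 2)*(n + 3)*(n^2 + 5*n + 4) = (n - 2)*(n + 1)*(n + 2)*(n + 3)*(n + 4)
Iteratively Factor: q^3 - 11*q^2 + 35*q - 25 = (q - 1)*(q^2 - 10*q + 25) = (q - 5)*(q - 1)*(q - 5)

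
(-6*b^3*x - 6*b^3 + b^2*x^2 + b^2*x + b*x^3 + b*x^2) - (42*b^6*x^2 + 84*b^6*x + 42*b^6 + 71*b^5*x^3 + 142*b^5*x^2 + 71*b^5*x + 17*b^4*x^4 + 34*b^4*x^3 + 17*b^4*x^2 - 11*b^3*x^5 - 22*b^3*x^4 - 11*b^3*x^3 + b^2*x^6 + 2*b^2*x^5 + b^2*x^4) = -42*b^6*x^2 - 84*b^6*x - 42*b^6 - 71*b^5*x^3 - 142*b^5*x^2 - 71*b^5*x - 17*b^4*x^4 - 34*b^4*x^3 - 17*b^4*x^2 + 11*b^3*x^5 + 22*b^3*x^4 + 11*b^3*x^3 - 6*b^3*x - 6*b^3 - b^2*x^6 - 2*b^2*x^5 - b^2*x^4 + b^2*x^2 + b^2*x + b*x^3 + b*x^2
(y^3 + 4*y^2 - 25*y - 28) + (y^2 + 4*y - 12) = y^3 + 5*y^2 - 21*y - 40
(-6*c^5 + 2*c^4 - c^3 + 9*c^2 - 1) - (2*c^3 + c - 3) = -6*c^5 + 2*c^4 - 3*c^3 + 9*c^2 - c + 2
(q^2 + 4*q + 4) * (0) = 0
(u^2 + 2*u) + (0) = u^2 + 2*u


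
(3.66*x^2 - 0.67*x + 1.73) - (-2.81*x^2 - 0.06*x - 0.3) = 6.47*x^2 - 0.61*x + 2.03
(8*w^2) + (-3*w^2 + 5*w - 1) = 5*w^2 + 5*w - 1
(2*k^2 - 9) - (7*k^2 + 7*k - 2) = -5*k^2 - 7*k - 7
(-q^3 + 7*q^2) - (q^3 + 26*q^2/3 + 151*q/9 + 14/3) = -2*q^3 - 5*q^2/3 - 151*q/9 - 14/3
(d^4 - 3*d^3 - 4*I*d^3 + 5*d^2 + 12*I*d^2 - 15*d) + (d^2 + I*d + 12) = d^4 - 3*d^3 - 4*I*d^3 + 6*d^2 + 12*I*d^2 - 15*d + I*d + 12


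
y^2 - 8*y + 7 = (y - 7)*(y - 1)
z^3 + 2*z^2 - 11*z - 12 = (z - 3)*(z + 1)*(z + 4)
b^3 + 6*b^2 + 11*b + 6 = (b + 1)*(b + 2)*(b + 3)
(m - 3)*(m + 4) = m^2 + m - 12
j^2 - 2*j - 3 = (j - 3)*(j + 1)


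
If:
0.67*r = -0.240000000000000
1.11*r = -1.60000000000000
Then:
No Solution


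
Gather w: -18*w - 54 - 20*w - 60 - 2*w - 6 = -40*w - 120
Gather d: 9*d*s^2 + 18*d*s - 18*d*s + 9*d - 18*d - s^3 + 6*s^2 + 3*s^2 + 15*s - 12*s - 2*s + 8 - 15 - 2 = d*(9*s^2 - 9) - s^3 + 9*s^2 + s - 9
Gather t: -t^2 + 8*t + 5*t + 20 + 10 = -t^2 + 13*t + 30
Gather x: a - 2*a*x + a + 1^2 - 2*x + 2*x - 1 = -2*a*x + 2*a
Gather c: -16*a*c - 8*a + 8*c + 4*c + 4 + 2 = -8*a + c*(12 - 16*a) + 6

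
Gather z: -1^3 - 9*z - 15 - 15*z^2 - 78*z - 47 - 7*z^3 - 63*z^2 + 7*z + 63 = -7*z^3 - 78*z^2 - 80*z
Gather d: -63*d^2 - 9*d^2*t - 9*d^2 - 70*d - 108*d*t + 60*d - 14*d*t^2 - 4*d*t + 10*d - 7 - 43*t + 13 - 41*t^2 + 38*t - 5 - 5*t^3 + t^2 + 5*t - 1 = d^2*(-9*t - 72) + d*(-14*t^2 - 112*t) - 5*t^3 - 40*t^2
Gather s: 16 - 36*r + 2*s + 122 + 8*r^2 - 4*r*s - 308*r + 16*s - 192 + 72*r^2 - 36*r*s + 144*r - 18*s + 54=80*r^2 - 40*r*s - 200*r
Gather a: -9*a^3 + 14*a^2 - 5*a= -9*a^3 + 14*a^2 - 5*a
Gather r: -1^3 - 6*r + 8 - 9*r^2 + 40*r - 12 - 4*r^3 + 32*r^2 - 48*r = -4*r^3 + 23*r^2 - 14*r - 5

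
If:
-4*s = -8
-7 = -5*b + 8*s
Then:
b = 23/5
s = 2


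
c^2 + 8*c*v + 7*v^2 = (c + v)*(c + 7*v)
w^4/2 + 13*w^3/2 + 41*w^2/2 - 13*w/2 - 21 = (w/2 + 1/2)*(w - 1)*(w + 6)*(w + 7)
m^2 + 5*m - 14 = (m - 2)*(m + 7)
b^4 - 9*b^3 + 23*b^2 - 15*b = b*(b - 5)*(b - 3)*(b - 1)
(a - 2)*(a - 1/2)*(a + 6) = a^3 + 7*a^2/2 - 14*a + 6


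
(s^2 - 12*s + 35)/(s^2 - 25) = (s - 7)/(s + 5)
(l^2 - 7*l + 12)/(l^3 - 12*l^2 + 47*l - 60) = 1/(l - 5)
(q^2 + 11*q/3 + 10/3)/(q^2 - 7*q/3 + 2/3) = (3*q^2 + 11*q + 10)/(3*q^2 - 7*q + 2)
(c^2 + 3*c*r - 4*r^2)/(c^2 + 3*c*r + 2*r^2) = (c^2 + 3*c*r - 4*r^2)/(c^2 + 3*c*r + 2*r^2)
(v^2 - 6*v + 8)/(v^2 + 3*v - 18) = (v^2 - 6*v + 8)/(v^2 + 3*v - 18)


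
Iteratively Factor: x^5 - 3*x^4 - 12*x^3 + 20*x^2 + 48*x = (x)*(x^4 - 3*x^3 - 12*x^2 + 20*x + 48) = x*(x + 2)*(x^3 - 5*x^2 - 2*x + 24) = x*(x - 3)*(x + 2)*(x^2 - 2*x - 8) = x*(x - 3)*(x + 2)^2*(x - 4)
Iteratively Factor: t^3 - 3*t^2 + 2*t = (t)*(t^2 - 3*t + 2) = t*(t - 1)*(t - 2)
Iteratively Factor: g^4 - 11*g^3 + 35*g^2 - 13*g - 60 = (g - 3)*(g^3 - 8*g^2 + 11*g + 20) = (g - 5)*(g - 3)*(g^2 - 3*g - 4) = (g - 5)*(g - 4)*(g - 3)*(g + 1)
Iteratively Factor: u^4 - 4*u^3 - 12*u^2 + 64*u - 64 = (u - 4)*(u^3 - 12*u + 16) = (u - 4)*(u + 4)*(u^2 - 4*u + 4) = (u - 4)*(u - 2)*(u + 4)*(u - 2)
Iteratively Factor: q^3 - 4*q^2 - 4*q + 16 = (q + 2)*(q^2 - 6*q + 8) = (q - 4)*(q + 2)*(q - 2)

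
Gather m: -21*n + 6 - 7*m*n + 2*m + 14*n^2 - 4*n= m*(2 - 7*n) + 14*n^2 - 25*n + 6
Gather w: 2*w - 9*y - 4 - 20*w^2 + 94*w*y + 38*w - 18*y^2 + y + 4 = -20*w^2 + w*(94*y + 40) - 18*y^2 - 8*y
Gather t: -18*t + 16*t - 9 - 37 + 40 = -2*t - 6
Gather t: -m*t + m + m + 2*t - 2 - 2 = 2*m + t*(2 - m) - 4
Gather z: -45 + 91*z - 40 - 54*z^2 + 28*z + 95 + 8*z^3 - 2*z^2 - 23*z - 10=8*z^3 - 56*z^2 + 96*z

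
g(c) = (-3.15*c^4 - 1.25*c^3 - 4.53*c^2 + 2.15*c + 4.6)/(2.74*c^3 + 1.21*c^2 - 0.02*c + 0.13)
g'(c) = (-8.22*c^2 - 2.42*c + 0.02)*(-3.15*c^4 - 1.25*c^3 - 4.53*c^2 + 2.15*c + 4.6)/(2.74*c^3 + 1.21*c^2 - 0.02*c + 0.13)^2 + (-12.6*c^3 - 3.75*c^2 - 9.06*c + 2.15)/(2.74*c^3 + 1.21*c^2 - 0.02*c + 0.13)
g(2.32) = -2.98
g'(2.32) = -1.17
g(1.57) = -1.99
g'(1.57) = -1.63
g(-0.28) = 21.44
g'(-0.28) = 34.11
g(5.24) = -6.23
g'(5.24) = -1.11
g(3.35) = -4.14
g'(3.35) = -1.10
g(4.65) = -5.57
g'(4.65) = -1.11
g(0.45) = 7.16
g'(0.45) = -38.01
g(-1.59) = 3.26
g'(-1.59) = -0.34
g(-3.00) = 4.20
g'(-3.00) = -0.89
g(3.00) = -3.75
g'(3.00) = -1.11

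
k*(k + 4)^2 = k^3 + 8*k^2 + 16*k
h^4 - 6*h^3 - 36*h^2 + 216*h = h*(h - 6)^2*(h + 6)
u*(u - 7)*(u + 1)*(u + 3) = u^4 - 3*u^3 - 25*u^2 - 21*u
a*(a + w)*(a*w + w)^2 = a^4*w^2 + a^3*w^3 + 2*a^3*w^2 + 2*a^2*w^3 + a^2*w^2 + a*w^3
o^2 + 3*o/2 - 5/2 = (o - 1)*(o + 5/2)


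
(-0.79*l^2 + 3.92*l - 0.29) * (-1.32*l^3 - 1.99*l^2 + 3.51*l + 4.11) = 1.0428*l^5 - 3.6023*l^4 - 10.1909*l^3 + 11.0894*l^2 + 15.0933*l - 1.1919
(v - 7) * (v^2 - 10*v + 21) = v^3 - 17*v^2 + 91*v - 147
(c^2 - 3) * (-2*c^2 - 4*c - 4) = -2*c^4 - 4*c^3 + 2*c^2 + 12*c + 12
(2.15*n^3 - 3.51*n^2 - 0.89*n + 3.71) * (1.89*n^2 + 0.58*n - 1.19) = 4.0635*n^5 - 5.3869*n^4 - 6.2764*n^3 + 10.6726*n^2 + 3.2109*n - 4.4149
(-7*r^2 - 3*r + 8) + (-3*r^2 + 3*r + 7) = 15 - 10*r^2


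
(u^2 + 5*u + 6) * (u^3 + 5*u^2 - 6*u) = u^5 + 10*u^4 + 25*u^3 - 36*u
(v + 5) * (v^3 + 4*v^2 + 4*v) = v^4 + 9*v^3 + 24*v^2 + 20*v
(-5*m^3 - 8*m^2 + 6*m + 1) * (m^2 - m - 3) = -5*m^5 - 3*m^4 + 29*m^3 + 19*m^2 - 19*m - 3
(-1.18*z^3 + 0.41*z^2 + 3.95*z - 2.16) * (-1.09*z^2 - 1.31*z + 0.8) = 1.2862*z^5 + 1.0989*z^4 - 5.7866*z^3 - 2.4921*z^2 + 5.9896*z - 1.728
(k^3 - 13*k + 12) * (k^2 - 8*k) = k^5 - 8*k^4 - 13*k^3 + 116*k^2 - 96*k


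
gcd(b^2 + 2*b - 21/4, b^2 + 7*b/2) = b + 7/2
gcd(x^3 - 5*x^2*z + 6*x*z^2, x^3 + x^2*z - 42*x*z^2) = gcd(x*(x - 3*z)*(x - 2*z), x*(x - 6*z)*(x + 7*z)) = x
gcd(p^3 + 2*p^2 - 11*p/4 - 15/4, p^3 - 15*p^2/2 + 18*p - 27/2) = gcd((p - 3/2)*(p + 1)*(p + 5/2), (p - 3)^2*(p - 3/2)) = p - 3/2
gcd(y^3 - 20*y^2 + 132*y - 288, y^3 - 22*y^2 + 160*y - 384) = y^2 - 14*y + 48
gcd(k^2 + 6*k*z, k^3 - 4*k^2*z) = k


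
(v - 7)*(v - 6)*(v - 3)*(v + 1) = v^4 - 15*v^3 + 65*v^2 - 45*v - 126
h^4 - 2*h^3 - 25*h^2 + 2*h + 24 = (h - 6)*(h - 1)*(h + 1)*(h + 4)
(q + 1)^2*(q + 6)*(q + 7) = q^4 + 15*q^3 + 69*q^2 + 97*q + 42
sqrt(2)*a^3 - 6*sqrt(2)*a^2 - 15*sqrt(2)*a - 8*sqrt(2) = (a - 8)*(a + 1)*(sqrt(2)*a + sqrt(2))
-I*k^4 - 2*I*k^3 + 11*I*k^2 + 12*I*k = k*(k - 3)*(k + 4)*(-I*k - I)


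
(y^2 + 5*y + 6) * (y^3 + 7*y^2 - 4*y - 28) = y^5 + 12*y^4 + 37*y^3 - 6*y^2 - 164*y - 168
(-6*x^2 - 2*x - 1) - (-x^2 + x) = -5*x^2 - 3*x - 1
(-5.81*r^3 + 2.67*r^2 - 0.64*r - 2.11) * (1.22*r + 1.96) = -7.0882*r^4 - 8.1302*r^3 + 4.4524*r^2 - 3.8286*r - 4.1356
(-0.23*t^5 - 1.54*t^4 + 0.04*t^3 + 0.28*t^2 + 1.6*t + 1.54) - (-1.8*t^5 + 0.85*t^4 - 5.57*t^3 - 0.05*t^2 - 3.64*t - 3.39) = 1.57*t^5 - 2.39*t^4 + 5.61*t^3 + 0.33*t^2 + 5.24*t + 4.93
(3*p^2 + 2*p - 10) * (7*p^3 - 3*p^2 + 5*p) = 21*p^5 + 5*p^4 - 61*p^3 + 40*p^2 - 50*p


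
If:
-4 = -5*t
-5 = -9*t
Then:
No Solution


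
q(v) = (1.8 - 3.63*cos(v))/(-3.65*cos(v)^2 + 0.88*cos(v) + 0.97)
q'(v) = (1.8 - 3.63*cos(v))*(-7.3*sin(v)*cos(v) + 0.88*sin(v))/(-3.65*cos(v)^2 + 0.88*cos(v) + 0.97)^2 + 3.63*sin(v)/(-3.65*cos(v)^2 + 0.88*cos(v) + 0.97)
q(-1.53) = 1.65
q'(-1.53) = -4.59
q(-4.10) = -5.24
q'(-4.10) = 25.33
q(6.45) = 1.04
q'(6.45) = 0.29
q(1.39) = 1.14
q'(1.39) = 3.06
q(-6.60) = 1.11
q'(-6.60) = -0.64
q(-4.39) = 9.08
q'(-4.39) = 95.29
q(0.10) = 1.02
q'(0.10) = 0.16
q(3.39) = -1.61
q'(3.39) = -0.68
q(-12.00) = 1.42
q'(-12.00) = 2.36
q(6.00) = 1.09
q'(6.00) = -0.55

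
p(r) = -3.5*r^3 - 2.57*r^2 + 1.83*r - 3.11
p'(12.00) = -1571.85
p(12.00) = -6399.23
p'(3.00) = -108.09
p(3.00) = -115.25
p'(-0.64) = 0.82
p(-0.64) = -4.42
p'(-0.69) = 0.38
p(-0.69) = -4.45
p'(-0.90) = -2.05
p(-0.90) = -4.29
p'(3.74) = -164.26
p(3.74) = -215.31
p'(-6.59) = -420.29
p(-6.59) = 874.89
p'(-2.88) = -70.46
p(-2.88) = 53.91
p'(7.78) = -673.71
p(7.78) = -1792.62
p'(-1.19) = -6.92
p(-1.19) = -3.03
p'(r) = -10.5*r^2 - 5.14*r + 1.83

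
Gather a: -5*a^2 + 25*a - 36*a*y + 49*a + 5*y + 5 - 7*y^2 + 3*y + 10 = -5*a^2 + a*(74 - 36*y) - 7*y^2 + 8*y + 15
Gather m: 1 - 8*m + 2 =3 - 8*m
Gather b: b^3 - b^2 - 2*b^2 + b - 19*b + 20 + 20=b^3 - 3*b^2 - 18*b + 40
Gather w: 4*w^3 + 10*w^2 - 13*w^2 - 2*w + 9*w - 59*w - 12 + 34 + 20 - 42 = 4*w^3 - 3*w^2 - 52*w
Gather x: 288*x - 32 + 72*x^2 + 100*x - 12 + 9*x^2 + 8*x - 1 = 81*x^2 + 396*x - 45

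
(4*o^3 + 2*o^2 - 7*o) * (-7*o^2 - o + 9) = -28*o^5 - 18*o^4 + 83*o^3 + 25*o^2 - 63*o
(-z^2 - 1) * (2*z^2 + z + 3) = -2*z^4 - z^3 - 5*z^2 - z - 3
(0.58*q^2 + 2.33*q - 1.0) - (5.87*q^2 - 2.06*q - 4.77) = -5.29*q^2 + 4.39*q + 3.77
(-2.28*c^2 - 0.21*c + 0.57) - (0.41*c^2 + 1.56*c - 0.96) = -2.69*c^2 - 1.77*c + 1.53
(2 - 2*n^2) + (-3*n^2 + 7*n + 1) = -5*n^2 + 7*n + 3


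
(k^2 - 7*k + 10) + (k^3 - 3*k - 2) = k^3 + k^2 - 10*k + 8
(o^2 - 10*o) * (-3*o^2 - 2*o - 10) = -3*o^4 + 28*o^3 + 10*o^2 + 100*o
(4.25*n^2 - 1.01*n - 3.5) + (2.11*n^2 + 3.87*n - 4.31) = 6.36*n^2 + 2.86*n - 7.81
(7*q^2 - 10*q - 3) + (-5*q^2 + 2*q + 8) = 2*q^2 - 8*q + 5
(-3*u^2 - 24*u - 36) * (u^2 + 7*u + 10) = -3*u^4 - 45*u^3 - 234*u^2 - 492*u - 360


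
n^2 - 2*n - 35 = (n - 7)*(n + 5)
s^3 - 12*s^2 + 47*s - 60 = (s - 5)*(s - 4)*(s - 3)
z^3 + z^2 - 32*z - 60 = (z - 6)*(z + 2)*(z + 5)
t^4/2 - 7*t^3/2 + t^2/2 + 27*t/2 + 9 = (t/2 + 1/2)*(t - 6)*(t - 3)*(t + 1)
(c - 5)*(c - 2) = c^2 - 7*c + 10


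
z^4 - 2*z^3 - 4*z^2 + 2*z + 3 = (z - 3)*(z - 1)*(z + 1)^2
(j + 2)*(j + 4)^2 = j^3 + 10*j^2 + 32*j + 32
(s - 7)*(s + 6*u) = s^2 + 6*s*u - 7*s - 42*u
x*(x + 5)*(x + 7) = x^3 + 12*x^2 + 35*x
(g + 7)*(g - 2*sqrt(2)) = g^2 - 2*sqrt(2)*g + 7*g - 14*sqrt(2)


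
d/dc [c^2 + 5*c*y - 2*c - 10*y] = 2*c + 5*y - 2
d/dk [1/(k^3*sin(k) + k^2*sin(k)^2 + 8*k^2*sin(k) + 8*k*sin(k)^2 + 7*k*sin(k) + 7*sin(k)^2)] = (-k^3*cos(k) - 3*k^2*sin(k) - k^2*sin(2*k) - 8*k^2*cos(k) - 2*k*sin(k)^2 - 16*k*sin(k) - 8*k*sin(2*k) - 7*k*cos(k) - 8*sin(k)^2 - 7*sin(k) - 7*sin(2*k))/((k + 1)^2*(k + 7)^2*(k + sin(k))^2*sin(k)^2)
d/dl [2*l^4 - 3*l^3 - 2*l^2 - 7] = l*(8*l^2 - 9*l - 4)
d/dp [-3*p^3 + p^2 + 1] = p*(2 - 9*p)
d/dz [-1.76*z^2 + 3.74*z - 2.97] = 3.74 - 3.52*z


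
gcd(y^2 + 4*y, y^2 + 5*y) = y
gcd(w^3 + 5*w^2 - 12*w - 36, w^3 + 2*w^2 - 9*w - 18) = w^2 - w - 6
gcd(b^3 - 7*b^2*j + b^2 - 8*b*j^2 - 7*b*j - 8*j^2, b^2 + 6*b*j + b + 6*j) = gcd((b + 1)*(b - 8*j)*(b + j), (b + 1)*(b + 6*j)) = b + 1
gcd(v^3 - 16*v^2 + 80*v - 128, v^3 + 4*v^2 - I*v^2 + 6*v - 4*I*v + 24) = 1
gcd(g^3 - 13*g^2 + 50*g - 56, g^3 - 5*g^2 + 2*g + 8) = g^2 - 6*g + 8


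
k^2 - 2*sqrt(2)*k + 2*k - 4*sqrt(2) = (k + 2)*(k - 2*sqrt(2))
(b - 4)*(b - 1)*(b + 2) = b^3 - 3*b^2 - 6*b + 8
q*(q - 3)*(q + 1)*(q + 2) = q^4 - 7*q^2 - 6*q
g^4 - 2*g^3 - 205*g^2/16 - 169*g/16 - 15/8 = (g - 5)*(g + 1/4)*(g + 3/4)*(g + 2)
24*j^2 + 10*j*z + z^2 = (4*j + z)*(6*j + z)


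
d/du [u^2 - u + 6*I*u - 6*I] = 2*u - 1 + 6*I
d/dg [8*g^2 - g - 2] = 16*g - 1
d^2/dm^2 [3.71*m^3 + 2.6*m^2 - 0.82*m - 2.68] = 22.26*m + 5.2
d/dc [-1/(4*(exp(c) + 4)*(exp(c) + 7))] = (2*exp(c) + 11)*exp(c)/(4*(exp(c) + 4)^2*(exp(c) + 7)^2)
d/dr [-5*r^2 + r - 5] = 1 - 10*r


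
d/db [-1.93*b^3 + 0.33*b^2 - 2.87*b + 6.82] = -5.79*b^2 + 0.66*b - 2.87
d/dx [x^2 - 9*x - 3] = 2*x - 9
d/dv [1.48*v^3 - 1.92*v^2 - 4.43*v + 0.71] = 4.44*v^2 - 3.84*v - 4.43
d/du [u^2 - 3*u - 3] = 2*u - 3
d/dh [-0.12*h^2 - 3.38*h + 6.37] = -0.24*h - 3.38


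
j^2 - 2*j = j*(j - 2)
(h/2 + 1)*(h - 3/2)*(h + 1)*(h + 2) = h^4/2 + 7*h^3/4 + h^2/4 - 4*h - 3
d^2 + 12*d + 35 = (d + 5)*(d + 7)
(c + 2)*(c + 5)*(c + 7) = c^3 + 14*c^2 + 59*c + 70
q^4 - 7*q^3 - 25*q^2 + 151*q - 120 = (q - 8)*(q - 3)*(q - 1)*(q + 5)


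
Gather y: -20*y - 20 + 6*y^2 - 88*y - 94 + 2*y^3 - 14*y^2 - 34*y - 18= 2*y^3 - 8*y^2 - 142*y - 132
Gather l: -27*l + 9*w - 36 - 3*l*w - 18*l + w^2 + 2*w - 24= l*(-3*w - 45) + w^2 + 11*w - 60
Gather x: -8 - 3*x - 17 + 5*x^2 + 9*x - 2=5*x^2 + 6*x - 27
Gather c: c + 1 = c + 1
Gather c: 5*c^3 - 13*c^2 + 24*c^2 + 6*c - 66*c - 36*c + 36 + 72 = 5*c^3 + 11*c^2 - 96*c + 108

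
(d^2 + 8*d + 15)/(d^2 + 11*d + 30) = (d + 3)/(d + 6)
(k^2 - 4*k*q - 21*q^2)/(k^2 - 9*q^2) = (-k + 7*q)/(-k + 3*q)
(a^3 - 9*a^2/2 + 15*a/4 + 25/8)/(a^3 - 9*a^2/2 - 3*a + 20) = (a^2 - 2*a - 5/4)/(a^2 - 2*a - 8)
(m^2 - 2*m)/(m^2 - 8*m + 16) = m*(m - 2)/(m^2 - 8*m + 16)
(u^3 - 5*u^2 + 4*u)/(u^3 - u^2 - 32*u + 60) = u*(u^2 - 5*u + 4)/(u^3 - u^2 - 32*u + 60)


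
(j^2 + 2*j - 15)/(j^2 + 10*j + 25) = (j - 3)/(j + 5)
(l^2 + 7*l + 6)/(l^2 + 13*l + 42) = (l + 1)/(l + 7)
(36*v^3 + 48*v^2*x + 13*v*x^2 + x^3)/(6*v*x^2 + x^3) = 6*v^2/x^2 + 7*v/x + 1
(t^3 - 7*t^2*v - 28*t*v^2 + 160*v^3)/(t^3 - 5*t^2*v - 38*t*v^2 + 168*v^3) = (t^2 - 3*t*v - 40*v^2)/(t^2 - t*v - 42*v^2)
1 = 1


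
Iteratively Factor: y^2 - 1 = (y - 1)*(y + 1)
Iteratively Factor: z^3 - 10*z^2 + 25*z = (z - 5)*(z^2 - 5*z) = z*(z - 5)*(z - 5)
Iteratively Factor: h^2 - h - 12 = (h + 3)*(h - 4)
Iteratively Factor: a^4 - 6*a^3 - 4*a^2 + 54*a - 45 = (a - 3)*(a^3 - 3*a^2 - 13*a + 15) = (a - 3)*(a + 3)*(a^2 - 6*a + 5) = (a - 5)*(a - 3)*(a + 3)*(a - 1)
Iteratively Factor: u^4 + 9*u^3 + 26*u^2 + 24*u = (u + 4)*(u^3 + 5*u^2 + 6*u) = (u + 2)*(u + 4)*(u^2 + 3*u) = u*(u + 2)*(u + 4)*(u + 3)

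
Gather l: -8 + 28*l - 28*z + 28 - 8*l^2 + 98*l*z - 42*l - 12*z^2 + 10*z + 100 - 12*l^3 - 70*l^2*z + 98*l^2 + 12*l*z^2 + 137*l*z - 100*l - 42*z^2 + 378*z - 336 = -12*l^3 + l^2*(90 - 70*z) + l*(12*z^2 + 235*z - 114) - 54*z^2 + 360*z - 216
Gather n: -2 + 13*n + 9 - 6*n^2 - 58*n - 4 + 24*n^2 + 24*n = 18*n^2 - 21*n + 3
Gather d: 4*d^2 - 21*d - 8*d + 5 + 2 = 4*d^2 - 29*d + 7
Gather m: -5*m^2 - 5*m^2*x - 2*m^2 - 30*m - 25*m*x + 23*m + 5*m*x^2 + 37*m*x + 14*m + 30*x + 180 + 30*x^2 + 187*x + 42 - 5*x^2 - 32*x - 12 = m^2*(-5*x - 7) + m*(5*x^2 + 12*x + 7) + 25*x^2 + 185*x + 210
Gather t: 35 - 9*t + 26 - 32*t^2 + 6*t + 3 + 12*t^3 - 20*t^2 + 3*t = 12*t^3 - 52*t^2 + 64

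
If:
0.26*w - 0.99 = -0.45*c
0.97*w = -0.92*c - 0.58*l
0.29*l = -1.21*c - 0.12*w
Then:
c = 1.01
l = -5.05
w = 2.07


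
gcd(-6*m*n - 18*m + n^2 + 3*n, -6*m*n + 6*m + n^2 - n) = 6*m - n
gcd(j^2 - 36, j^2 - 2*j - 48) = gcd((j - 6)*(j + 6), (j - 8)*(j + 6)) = j + 6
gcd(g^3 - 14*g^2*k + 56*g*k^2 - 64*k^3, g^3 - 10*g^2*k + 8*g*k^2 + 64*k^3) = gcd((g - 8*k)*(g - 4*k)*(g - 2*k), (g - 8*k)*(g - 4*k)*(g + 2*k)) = g^2 - 12*g*k + 32*k^2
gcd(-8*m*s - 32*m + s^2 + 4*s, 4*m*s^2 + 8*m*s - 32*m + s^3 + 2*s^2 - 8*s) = s + 4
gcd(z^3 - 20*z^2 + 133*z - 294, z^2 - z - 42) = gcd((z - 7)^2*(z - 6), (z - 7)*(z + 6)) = z - 7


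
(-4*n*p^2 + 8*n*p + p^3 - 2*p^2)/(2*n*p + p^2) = (-4*n*p + 8*n + p^2 - 2*p)/(2*n + p)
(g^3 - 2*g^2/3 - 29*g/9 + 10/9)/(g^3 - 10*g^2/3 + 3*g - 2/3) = (g + 5/3)/(g - 1)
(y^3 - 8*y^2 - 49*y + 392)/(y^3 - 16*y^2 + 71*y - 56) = (y + 7)/(y - 1)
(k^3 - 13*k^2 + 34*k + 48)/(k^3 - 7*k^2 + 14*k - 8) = (k^3 - 13*k^2 + 34*k + 48)/(k^3 - 7*k^2 + 14*k - 8)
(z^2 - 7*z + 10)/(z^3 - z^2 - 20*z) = (z - 2)/(z*(z + 4))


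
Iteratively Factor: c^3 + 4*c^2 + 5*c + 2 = (c + 1)*(c^2 + 3*c + 2) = (c + 1)*(c + 2)*(c + 1)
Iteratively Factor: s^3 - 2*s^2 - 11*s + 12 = (s - 1)*(s^2 - s - 12) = (s - 4)*(s - 1)*(s + 3)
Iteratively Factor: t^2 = (t)*(t)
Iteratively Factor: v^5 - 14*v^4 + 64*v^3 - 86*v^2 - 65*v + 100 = (v - 1)*(v^4 - 13*v^3 + 51*v^2 - 35*v - 100) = (v - 5)*(v - 1)*(v^3 - 8*v^2 + 11*v + 20) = (v - 5)^2*(v - 1)*(v^2 - 3*v - 4) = (v - 5)^2*(v - 1)*(v + 1)*(v - 4)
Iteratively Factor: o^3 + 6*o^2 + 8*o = (o)*(o^2 + 6*o + 8) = o*(o + 2)*(o + 4)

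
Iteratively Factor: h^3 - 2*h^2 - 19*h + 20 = (h - 1)*(h^2 - h - 20) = (h - 1)*(h + 4)*(h - 5)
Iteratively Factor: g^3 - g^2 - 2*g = (g)*(g^2 - g - 2) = g*(g + 1)*(g - 2)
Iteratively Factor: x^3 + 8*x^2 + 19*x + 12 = (x + 1)*(x^2 + 7*x + 12) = (x + 1)*(x + 3)*(x + 4)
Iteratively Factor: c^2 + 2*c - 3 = (c + 3)*(c - 1)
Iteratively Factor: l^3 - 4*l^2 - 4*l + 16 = (l - 4)*(l^2 - 4) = (l - 4)*(l - 2)*(l + 2)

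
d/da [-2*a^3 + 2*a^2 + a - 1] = -6*a^2 + 4*a + 1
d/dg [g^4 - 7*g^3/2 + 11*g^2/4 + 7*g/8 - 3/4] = 4*g^3 - 21*g^2/2 + 11*g/2 + 7/8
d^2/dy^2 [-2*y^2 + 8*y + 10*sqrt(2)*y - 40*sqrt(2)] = -4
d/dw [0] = 0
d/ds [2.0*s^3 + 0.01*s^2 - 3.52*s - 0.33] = 6.0*s^2 + 0.02*s - 3.52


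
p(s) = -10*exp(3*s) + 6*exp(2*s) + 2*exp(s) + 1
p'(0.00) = -16.00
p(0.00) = -1.00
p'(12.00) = -129336628543664789.11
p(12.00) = -43112156536093662.63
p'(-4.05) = 0.04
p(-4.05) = 1.04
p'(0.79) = -258.26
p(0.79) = -72.44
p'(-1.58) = 0.66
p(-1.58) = 1.58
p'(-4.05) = 0.04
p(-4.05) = 1.04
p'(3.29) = -571540.01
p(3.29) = -189035.47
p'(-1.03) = 0.88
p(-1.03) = 2.02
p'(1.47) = -2232.40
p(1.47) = -699.50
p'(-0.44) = -1.75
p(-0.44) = 2.11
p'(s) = -30*exp(3*s) + 12*exp(2*s) + 2*exp(s)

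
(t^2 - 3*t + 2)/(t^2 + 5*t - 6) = (t - 2)/(t + 6)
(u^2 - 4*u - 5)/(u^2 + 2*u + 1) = (u - 5)/(u + 1)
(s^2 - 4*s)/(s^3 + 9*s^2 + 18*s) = (s - 4)/(s^2 + 9*s + 18)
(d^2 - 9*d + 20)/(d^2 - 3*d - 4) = (d - 5)/(d + 1)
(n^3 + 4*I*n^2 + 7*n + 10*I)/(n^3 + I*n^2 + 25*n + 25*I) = (n - 2*I)/(n - 5*I)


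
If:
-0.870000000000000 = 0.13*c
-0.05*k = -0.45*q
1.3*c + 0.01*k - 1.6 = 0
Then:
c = -6.69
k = 1030.00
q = 114.44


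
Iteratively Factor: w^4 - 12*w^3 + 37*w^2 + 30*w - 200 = (w - 5)*(w^3 - 7*w^2 + 2*w + 40) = (w - 5)*(w + 2)*(w^2 - 9*w + 20) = (w - 5)*(w - 4)*(w + 2)*(w - 5)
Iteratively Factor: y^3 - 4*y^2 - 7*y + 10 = (y + 2)*(y^2 - 6*y + 5) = (y - 5)*(y + 2)*(y - 1)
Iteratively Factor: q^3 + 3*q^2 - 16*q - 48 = (q + 3)*(q^2 - 16) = (q - 4)*(q + 3)*(q + 4)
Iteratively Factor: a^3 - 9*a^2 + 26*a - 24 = (a - 3)*(a^2 - 6*a + 8) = (a - 4)*(a - 3)*(a - 2)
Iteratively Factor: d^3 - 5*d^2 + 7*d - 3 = (d - 1)*(d^2 - 4*d + 3) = (d - 3)*(d - 1)*(d - 1)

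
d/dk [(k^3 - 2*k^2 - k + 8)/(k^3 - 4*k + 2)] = 2*(k^4 - 3*k^3 - 5*k^2 - 4*k + 15)/(k^6 - 8*k^4 + 4*k^3 + 16*k^2 - 16*k + 4)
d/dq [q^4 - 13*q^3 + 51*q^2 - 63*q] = 4*q^3 - 39*q^2 + 102*q - 63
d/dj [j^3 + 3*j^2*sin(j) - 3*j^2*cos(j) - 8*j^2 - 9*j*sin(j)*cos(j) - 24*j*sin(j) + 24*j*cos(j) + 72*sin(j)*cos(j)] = 3*sqrt(2)*j^2*sin(j + pi/4) + 3*j^2 - 18*j*sin(j) - 30*j*cos(j) - 9*j*cos(2*j) - 16*j - 9*sin(2*j)/2 + 72*cos(2*j) + 24*sqrt(2)*cos(j + pi/4)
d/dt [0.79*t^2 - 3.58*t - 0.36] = 1.58*t - 3.58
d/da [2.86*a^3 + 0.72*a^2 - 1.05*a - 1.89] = 8.58*a^2 + 1.44*a - 1.05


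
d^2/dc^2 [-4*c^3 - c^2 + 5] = -24*c - 2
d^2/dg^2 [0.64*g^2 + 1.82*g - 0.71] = 1.28000000000000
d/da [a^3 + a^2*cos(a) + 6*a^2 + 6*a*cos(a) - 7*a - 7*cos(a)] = -a^2*sin(a) + 3*a^2 - 6*a*sin(a) + 2*a*cos(a) + 12*a + 7*sin(a) + 6*cos(a) - 7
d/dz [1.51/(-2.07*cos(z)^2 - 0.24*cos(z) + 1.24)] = -(6.2514*cos(z) + 0.3624)*sin(z)/(2.07*cos(z)^2 + 0.24*cos(z) - 1.24)^2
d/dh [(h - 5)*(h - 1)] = 2*h - 6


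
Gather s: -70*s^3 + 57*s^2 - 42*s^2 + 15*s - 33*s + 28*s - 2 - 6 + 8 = -70*s^3 + 15*s^2 + 10*s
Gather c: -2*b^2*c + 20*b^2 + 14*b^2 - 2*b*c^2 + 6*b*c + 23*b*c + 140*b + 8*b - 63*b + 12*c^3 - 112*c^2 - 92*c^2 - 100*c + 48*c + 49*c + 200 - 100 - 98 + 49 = 34*b^2 + 85*b + 12*c^3 + c^2*(-2*b - 204) + c*(-2*b^2 + 29*b - 3) + 51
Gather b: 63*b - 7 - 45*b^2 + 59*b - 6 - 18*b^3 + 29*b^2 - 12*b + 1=-18*b^3 - 16*b^2 + 110*b - 12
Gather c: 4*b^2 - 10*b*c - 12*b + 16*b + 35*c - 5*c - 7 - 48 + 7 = 4*b^2 + 4*b + c*(30 - 10*b) - 48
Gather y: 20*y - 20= 20*y - 20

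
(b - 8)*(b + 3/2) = b^2 - 13*b/2 - 12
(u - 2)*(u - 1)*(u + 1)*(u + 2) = u^4 - 5*u^2 + 4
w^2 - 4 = (w - 2)*(w + 2)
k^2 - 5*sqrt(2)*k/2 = k*(k - 5*sqrt(2)/2)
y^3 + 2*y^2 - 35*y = y*(y - 5)*(y + 7)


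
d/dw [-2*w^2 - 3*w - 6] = -4*w - 3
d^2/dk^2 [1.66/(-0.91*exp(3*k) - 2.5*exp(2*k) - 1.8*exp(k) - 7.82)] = (-1.66*(2.73*exp(2*k) + 5.0*exp(k) + 1.8)*(5.46*exp(2*k) + 10.0*exp(k) + 3.6)*exp(k) + (13.5954*exp(2*k) + 16.6*exp(k) + 2.988)*(0.91*exp(3*k) + 2.5*exp(2*k) + 1.8*exp(k) + 7.82))*exp(k)/(0.91*exp(3*k) + 2.5*exp(2*k) + 1.8*exp(k) + 7.82)^3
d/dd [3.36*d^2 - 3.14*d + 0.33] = 6.72*d - 3.14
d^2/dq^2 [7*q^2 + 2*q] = 14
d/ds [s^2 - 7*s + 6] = 2*s - 7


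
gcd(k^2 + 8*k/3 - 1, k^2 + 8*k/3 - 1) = k^2 + 8*k/3 - 1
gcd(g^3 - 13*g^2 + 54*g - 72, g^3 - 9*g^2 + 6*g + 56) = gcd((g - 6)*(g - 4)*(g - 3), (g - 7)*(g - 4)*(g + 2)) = g - 4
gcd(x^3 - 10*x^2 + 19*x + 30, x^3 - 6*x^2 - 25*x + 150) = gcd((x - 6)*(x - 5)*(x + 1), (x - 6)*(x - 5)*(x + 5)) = x^2 - 11*x + 30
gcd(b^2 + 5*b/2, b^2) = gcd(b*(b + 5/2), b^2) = b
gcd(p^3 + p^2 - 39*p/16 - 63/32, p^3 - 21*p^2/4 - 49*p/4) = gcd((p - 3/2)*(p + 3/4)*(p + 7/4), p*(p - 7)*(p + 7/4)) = p + 7/4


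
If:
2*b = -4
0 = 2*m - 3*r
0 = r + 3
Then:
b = -2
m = -9/2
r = -3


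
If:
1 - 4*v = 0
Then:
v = 1/4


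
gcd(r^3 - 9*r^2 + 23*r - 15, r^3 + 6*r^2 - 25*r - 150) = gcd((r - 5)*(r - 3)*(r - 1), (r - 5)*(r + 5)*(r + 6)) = r - 5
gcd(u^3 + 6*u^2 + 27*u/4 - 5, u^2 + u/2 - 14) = u + 4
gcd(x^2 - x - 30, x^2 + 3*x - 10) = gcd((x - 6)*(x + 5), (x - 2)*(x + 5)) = x + 5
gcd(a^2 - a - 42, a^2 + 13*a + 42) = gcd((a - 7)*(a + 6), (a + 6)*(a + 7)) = a + 6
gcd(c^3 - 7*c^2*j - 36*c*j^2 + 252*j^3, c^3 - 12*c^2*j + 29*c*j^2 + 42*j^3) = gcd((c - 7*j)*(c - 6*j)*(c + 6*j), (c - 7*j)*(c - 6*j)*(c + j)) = c^2 - 13*c*j + 42*j^2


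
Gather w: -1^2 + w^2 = w^2 - 1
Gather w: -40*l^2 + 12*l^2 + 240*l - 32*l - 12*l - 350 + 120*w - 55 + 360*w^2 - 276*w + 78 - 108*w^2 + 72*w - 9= -28*l^2 + 196*l + 252*w^2 - 84*w - 336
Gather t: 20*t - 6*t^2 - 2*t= -6*t^2 + 18*t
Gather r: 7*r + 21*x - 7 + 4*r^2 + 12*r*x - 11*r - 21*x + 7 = 4*r^2 + r*(12*x - 4)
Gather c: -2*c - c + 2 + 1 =3 - 3*c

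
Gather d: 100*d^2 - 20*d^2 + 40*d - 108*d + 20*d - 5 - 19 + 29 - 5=80*d^2 - 48*d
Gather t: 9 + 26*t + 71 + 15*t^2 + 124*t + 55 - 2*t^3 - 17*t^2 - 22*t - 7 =-2*t^3 - 2*t^2 + 128*t + 128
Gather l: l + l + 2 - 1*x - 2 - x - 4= 2*l - 2*x - 4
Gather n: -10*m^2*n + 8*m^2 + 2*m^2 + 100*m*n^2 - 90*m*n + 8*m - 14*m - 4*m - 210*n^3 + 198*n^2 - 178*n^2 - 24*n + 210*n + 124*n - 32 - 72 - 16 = 10*m^2 - 10*m - 210*n^3 + n^2*(100*m + 20) + n*(-10*m^2 - 90*m + 310) - 120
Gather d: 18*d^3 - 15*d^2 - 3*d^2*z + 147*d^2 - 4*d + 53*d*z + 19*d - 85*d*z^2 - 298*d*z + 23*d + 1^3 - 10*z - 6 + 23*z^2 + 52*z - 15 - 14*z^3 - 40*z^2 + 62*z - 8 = 18*d^3 + d^2*(132 - 3*z) + d*(-85*z^2 - 245*z + 38) - 14*z^3 - 17*z^2 + 104*z - 28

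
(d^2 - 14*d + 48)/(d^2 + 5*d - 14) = (d^2 - 14*d + 48)/(d^2 + 5*d - 14)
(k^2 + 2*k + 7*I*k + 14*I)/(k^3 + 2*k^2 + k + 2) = (k + 7*I)/(k^2 + 1)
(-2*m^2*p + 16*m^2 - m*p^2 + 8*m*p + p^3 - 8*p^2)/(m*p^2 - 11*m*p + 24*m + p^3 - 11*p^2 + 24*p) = (-2*m + p)/(p - 3)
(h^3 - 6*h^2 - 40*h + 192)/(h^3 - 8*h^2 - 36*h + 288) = (h - 4)/(h - 6)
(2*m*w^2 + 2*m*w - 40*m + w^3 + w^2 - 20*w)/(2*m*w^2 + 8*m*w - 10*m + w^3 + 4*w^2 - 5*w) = (w - 4)/(w - 1)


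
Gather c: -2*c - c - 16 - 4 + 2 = -3*c - 18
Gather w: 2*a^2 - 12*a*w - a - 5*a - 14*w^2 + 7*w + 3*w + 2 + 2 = 2*a^2 - 6*a - 14*w^2 + w*(10 - 12*a) + 4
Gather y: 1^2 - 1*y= 1 - y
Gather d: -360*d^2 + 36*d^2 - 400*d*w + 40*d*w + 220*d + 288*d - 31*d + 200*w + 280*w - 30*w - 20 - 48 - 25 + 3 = -324*d^2 + d*(477 - 360*w) + 450*w - 90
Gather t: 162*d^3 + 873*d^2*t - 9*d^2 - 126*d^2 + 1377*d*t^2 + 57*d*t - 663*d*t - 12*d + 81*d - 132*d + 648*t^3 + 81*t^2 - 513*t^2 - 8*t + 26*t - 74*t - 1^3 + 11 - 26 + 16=162*d^3 - 135*d^2 - 63*d + 648*t^3 + t^2*(1377*d - 432) + t*(873*d^2 - 606*d - 56)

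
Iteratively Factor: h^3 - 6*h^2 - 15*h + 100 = (h - 5)*(h^2 - h - 20) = (h - 5)^2*(h + 4)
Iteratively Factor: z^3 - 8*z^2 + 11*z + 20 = (z - 5)*(z^2 - 3*z - 4) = (z - 5)*(z - 4)*(z + 1)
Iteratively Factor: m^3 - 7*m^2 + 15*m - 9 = (m - 3)*(m^2 - 4*m + 3) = (m - 3)*(m - 1)*(m - 3)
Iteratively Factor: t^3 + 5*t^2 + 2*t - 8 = (t - 1)*(t^2 + 6*t + 8) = (t - 1)*(t + 2)*(t + 4)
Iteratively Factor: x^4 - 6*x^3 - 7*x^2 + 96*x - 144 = (x - 4)*(x^3 - 2*x^2 - 15*x + 36) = (x - 4)*(x + 4)*(x^2 - 6*x + 9) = (x - 4)*(x - 3)*(x + 4)*(x - 3)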